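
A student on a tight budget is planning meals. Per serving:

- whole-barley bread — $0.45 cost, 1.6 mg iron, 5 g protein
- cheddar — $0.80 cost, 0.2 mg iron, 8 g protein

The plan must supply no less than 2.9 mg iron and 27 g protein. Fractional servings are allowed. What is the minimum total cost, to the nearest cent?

$2.43

Check every corner: each single food scaled to meet both minima, and each pair solved so both constraints bind.
whole-barley bread only: max(2.9/1.6, 27/5) = 5.4 servings → $2.43.
cheddar only: max(2.9/0.2, 27/8) = 14.5 servings → $11.60.
whole-barley bread + cheddar with both tight: 1.508 servings and 2.432 servings → $2.62.
So the least-cost plan costs $2.43.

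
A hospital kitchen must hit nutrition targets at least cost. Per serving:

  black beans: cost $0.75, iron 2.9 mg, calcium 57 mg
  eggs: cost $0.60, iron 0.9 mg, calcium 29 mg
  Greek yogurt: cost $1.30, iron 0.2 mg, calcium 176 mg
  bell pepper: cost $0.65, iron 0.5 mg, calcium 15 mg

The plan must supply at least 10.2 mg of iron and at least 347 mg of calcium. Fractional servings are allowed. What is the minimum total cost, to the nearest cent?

$3.70

This is a tiny linear program; its minimum lies at a vertex of the feasible set. List the vertices and price them.
black beans only: max(10.2/2.9, 347/57) = 6.088 servings → $4.57.
eggs only: max(10.2/0.9, 347/29) = 11.97 servings → $7.18.
Greek yogurt only: max(10.2/0.2, 347/176) = 51 servings → $66.30.
bell pepper only: max(10.2/0.5, 347/15) = 23.13 servings → $15.04.
black beans + eggs with both targets exact would need a negative amount; discard.
black beans + Greek yogurt with both tight: 3.459 servings and 0.8515 servings → $3.70.
black beans + bell pepper: the both-tight solution has a negative serving — not a feasible corner.
eggs + Greek yogurt with both tight: 11.31 servings and 0.1081 servings → $6.93.
eggs + bell pepper: intersection lies outside the first quadrant.
Greek yogurt + bell pepper with both tight: 0.2412 servings and 20.3 servings → $13.51.
Cheapest feasible corner: $3.70.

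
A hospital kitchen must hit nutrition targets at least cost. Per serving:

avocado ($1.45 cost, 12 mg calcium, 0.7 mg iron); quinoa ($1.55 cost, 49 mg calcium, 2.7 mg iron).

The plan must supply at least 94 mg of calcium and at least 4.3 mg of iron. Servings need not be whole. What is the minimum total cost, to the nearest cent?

For a min-cost LP with two ≥-constraints, a basic feasible solution has at most two positive variables.
avocado only: max(94/12, 4.3/0.7) = 7.833 servings → $11.36.
quinoa only: max(94/49, 4.3/2.7) = 1.918 servings → $2.97.
avocado + quinoa with both targets exact would need a negative amount; discard.
The minimum over all feasible corners is $2.97.

$2.97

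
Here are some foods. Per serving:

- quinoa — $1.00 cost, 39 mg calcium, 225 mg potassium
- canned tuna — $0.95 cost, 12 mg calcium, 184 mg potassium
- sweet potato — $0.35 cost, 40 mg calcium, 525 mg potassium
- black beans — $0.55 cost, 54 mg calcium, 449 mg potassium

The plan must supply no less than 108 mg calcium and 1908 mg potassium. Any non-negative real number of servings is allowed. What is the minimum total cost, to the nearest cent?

An LP optimum is at a vertex; with two nutrient constraints at most two foods are used. Check each candidate.
quinoa only: max(108/39, 1908/225) = 8.48 servings → $8.48.
canned tuna only: max(108/12, 1908/184) = 10.37 servings → $9.85.
sweet potato only: max(108/40, 1908/525) = 3.634 servings → $1.27.
black beans only: max(108/54, 1908/449) = 4.249 servings → $2.34.
quinoa + canned tuna: intersection lies outside the first quadrant.
quinoa + sweet potato: the both-tight solution has a negative serving — not a feasible corner.
quinoa + black beans with both targets exact would need a negative amount; discard.
canned tuna + sweet potato: intersection lies outside the first quadrant.
canned tuna + black beans: the both-tight solution has a negative serving — not a feasible corner.
sweet potato + black beans with both targets exact would need a negative amount; discard.
So the least-cost plan costs $1.27.

$1.27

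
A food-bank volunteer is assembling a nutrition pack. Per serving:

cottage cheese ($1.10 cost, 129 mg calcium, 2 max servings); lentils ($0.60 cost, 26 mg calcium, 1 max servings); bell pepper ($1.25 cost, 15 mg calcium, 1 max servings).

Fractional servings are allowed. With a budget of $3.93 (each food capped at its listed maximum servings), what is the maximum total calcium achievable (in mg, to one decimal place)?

297.6 mg

Calcium per dollar: cottage cheese 117.3, lentils 43.33, bell pepper 12.
Take 2 servings of cottage cheese: spends $2.20, +258.0 mg calcium (running total 258.0 mg).
Take 1 serving of lentils: spends $0.60, +26.0 mg calcium (running total 284.0 mg).
Take 0.904 servings of bell pepper: spends $1.13, +13.6 mg calcium (running total 297.6 mg).
Greedy by best ratio exhausts the cost allowance optimally: 297.6 mg.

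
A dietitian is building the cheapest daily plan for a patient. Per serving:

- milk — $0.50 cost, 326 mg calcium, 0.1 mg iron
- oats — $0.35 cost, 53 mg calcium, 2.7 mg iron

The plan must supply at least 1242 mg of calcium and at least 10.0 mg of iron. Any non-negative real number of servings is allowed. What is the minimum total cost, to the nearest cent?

$2.87

Two binding constraints pin down two serving amounts, so the optimal mix uses at most two foods. The candidates are each food alone (scaled to the tighter of calcium/iron) and each pair with both constraints tight.
milk only: max(1242/326, 10.0/0.1) = 100 servings → $50.00.
oats only: max(1242/53, 10.0/2.7) = 23.43 servings → $8.20.
milk + oats with both tight: 3.227 servings and 3.584 servings → $2.87.
The minimum over all feasible corners is $2.87.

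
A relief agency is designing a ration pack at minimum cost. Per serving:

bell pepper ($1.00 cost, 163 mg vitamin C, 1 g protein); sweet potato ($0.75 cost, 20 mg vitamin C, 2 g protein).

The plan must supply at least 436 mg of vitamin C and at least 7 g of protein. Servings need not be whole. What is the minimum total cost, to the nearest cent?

$4.12

For a min-cost LP with two ≥-constraints, a basic feasible solution has at most two positive variables.
bell pepper only: max(436/163, 7/1) = 7 servings → $7.00.
sweet potato only: max(436/20, 7/2) = 21.8 servings → $16.35.
bell pepper + sweet potato with both tight: 2.392 servings and 2.304 servings → $4.12.
So the least-cost plan costs $4.12.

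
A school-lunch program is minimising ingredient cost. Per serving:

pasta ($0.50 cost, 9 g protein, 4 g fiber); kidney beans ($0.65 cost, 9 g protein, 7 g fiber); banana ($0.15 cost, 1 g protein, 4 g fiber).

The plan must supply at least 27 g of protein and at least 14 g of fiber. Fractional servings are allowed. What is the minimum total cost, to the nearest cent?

pasta only: max(27/9, 14/4) = 3.5 servings → $1.75.
kidney beans only: max(27/9, 14/7) = 3 servings → $1.95.
banana only: max(27/1, 14/4) = 27 servings → $4.05.
pasta + kidney beans with both tight: 2.333 servings and 0.6667 servings → $1.60.
pasta + banana with both tight: 2.938 servings and 0.5625 servings → $1.55.
kidney beans + banana: the both-tight solution has a negative serving — not a feasible corner.
So the least-cost plan costs $1.55.

$1.55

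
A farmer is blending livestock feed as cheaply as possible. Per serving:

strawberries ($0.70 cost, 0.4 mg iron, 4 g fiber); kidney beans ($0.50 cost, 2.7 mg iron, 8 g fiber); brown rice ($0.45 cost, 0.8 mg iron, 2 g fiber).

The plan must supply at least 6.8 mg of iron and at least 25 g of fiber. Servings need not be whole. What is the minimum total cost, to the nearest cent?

$1.56

strawberries only: max(6.8/0.4, 25/4) = 17 servings → $11.90.
kidney beans only: max(6.8/2.7, 25/8) = 3.125 servings → $1.56.
brown rice only: max(6.8/0.8, 25/2) = 12.5 servings → $5.62.
strawberries + kidney beans with both tight: 1.724 servings and 2.263 servings → $2.34.
strawberries + brown rice with both tight: 2.667 servings and 7.167 servings → $5.09.
kidney beans + brown rice: intersection lies outside the first quadrant.
The minimum over all feasible corners is $1.56.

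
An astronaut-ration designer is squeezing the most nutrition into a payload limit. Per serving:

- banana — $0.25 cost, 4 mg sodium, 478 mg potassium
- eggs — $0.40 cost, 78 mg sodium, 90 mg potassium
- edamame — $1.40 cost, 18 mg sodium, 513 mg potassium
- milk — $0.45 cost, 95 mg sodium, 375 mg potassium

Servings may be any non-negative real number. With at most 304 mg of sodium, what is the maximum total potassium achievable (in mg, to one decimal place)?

Potassium per mg sodium: banana 119.5, edamame 28.5, milk 3.947, eggs 1.154.
With no serving limits, spend the whole sodium allowance on banana: 304 mg / 4 mg × 478 mg = 36328.0 mg.

36328.0 mg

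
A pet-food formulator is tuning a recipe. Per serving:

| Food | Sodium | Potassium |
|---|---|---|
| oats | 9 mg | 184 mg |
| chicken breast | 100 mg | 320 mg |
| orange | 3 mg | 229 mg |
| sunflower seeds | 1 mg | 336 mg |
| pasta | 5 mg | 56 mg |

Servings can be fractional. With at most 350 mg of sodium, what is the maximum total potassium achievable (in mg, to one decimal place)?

117600.0 mg

Potassium per mg sodium: sunflower seeds 336, orange 76.33, oats 20.44, pasta 11.2, chicken breast 3.2.
With no serving limits, spend the whole sodium allowance on sunflower seeds: 350 mg / 1 mg × 336 mg = 117600.0 mg.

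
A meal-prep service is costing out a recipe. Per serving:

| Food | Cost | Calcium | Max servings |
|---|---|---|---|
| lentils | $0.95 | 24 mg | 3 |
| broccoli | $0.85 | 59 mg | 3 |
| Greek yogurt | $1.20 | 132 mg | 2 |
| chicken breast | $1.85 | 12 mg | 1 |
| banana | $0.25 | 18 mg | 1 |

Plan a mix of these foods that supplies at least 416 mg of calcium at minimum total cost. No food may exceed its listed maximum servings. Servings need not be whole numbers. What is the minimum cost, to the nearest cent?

$4.58

Cost per mg of calcium: Greek yogurt $0.0091, banana $0.0139, broccoli $0.0144, lentils $0.0396, chicken breast $0.1542.
Take 2 servings of Greek yogurt: +264.0 mg calcium for $2.40 (total $2.40, still need 152.0 mg).
Take 1 serving of banana: +18.0 mg calcium for $0.25 (total $2.65, still need 134.0 mg).
Take 2.271 servings of broccoli: +134.0 mg calcium for $1.93 (total $4.58, still need 0.0 mg).
Greedy by cheapest-per-mg is optimal for a single linear constraint, so the minimum cost is $4.58.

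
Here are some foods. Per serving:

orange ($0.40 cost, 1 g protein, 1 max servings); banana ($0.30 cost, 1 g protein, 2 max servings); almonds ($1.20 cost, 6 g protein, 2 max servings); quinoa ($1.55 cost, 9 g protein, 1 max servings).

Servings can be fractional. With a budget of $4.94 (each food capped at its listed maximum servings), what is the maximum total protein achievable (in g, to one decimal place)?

24.0 g

Protein per dollar: quinoa 5.806, almonds 5, banana 3.333, orange 2.5.
Take 1 serving of quinoa: spends $1.55, +9.0 g protein (running total 9.0 g).
Take 2 servings of almonds: spends $2.40, +12.0 g protein (running total 21.0 g).
Take 2 servings of banana: spends $0.60, +2.0 g protein (running total 23.0 g).
Take 0.975 servings of orange: spends $0.39, +1.0 g protein (running total 24.0 g).
Filling greedily by protein-per-dollar is optimal for one linear limit, giving 24.0 g.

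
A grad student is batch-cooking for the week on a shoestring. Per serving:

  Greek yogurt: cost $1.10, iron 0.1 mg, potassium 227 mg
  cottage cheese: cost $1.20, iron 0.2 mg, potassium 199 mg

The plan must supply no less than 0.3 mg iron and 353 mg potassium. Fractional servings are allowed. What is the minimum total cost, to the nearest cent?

$2.01

Compare the cost at each extreme point of the feasible region.
Greek yogurt only: max(0.3/0.1, 353/227) = 3 servings → $3.30.
cottage cheese only: max(0.3/0.2, 353/199) = 1.774 servings → $2.13.
Greek yogurt + cottage cheese with both tight: 0.4275 servings and 1.286 servings → $2.01.
Cheapest feasible corner: $2.01.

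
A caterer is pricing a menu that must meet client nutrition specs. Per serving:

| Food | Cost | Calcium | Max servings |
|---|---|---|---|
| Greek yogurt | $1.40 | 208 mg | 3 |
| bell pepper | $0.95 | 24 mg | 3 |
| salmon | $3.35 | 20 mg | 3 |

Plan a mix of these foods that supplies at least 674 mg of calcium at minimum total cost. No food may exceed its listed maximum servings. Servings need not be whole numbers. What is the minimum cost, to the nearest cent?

$6.18

Cost per mg of calcium: Greek yogurt $0.0067, bell pepper $0.0396, salmon $0.1675.
Take 3 servings of Greek yogurt: +624.0 mg calcium for $4.20 (total $4.20, still need 50.0 mg).
Take 2.083 servings of bell pepper: +50.0 mg calcium for $1.98 (total $6.18, still need 0.0 mg).
Greedy by cheapest-per-mg is optimal for a single linear constraint, so the minimum cost is $6.18.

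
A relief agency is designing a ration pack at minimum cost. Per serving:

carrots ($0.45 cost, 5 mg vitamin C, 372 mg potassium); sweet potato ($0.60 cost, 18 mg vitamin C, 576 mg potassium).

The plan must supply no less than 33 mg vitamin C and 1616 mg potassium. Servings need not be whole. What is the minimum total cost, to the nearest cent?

$1.68

For a min-cost LP with two ≥-constraints, a basic feasible solution has at most two positive variables.
carrots only: max(33/5, 1616/372) = 6.6 servings → $2.97.
sweet potato only: max(33/18, 1616/576) = 2.806 servings → $1.68.
carrots + sweet potato with both tight: 2.642 servings and 1.1 servings → $1.85.
Cheapest feasible corner: $1.68.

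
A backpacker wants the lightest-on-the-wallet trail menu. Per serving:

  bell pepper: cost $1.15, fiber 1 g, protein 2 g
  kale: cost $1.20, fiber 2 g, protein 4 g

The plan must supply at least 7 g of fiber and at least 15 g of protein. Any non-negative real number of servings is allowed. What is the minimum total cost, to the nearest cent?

Minimising a linear cost over {fiber ≥ 7, protein ≥ 15, servings ≥ 0} — the optimum is at a vertex, using one or two foods.
bell pepper only: max(7/1, 15/2) = 7.5 servings → $8.62.
kale only: max(7/2, 15/4) = 3.75 servings → $4.50.
bell pepper + kale (both tight): parallel constraints — no distinct corner.
So the least-cost plan costs $4.50.

$4.50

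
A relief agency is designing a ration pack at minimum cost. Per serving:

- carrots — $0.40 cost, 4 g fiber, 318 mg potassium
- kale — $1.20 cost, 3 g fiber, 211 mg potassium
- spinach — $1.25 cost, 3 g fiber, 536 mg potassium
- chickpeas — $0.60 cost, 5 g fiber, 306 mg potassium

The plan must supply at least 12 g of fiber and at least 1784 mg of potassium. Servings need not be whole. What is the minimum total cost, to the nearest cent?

Check every corner: each single food scaled to meet both minima, and each pair solved so both constraints bind.
carrots only: max(12/4, 1784/318) = 5.61 servings → $2.24.
kale only: max(12/3, 1784/211) = 8.455 servings → $10.15.
spinach only: max(12/3, 1784/536) = 4 servings → $5.00.
chickpeas only: max(12/5, 1784/306) = 5.83 servings → $3.50.
carrots + kale: intersection lies outside the first quadrant.
carrots + spinach with both tight: 0.9076 servings and 2.79 servings → $3.85.
carrots + chickpeas: intersection lies outside the first quadrant.
kale + spinach with both tight: 1.108 servings and 2.892 servings → $4.94.
kale + chickpeas: the both-tight solution has a negative serving — not a feasible corner.
spinach + chickpeas with both tight: 2.978 servings and 0.6129 servings → $4.09.
Cheapest feasible corner: $2.24.

$2.24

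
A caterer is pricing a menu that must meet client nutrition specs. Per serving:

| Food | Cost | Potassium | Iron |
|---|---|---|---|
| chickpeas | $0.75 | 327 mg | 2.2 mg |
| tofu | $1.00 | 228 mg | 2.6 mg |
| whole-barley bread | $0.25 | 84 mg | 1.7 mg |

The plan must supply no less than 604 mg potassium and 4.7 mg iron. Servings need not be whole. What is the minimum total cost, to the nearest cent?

chickpeas only: max(604/327, 4.7/2.2) = 2.136 servings → $1.60.
tofu only: max(604/228, 4.7/2.6) = 2.649 servings → $2.65.
whole-barley bread only: max(604/84, 4.7/1.7) = 7.19 servings → $1.80.
chickpeas + tofu with both tight: 1.431 servings and 0.597 servings → $1.67.
chickpeas + whole-barley bread with both tight: 1.703 servings and 0.5608 servings → $1.42.
tofu + whole-barley bread with both targets exact would need a negative amount; discard.
The minimum over all feasible corners is $1.42.

$1.42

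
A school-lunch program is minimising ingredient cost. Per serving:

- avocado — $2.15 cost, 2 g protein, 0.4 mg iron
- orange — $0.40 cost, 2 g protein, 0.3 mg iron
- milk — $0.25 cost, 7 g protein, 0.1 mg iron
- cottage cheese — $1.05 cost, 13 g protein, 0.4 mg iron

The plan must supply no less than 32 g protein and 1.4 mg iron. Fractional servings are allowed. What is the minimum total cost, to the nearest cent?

$2.28

An LP optimum is at a vertex; with two nutrient constraints at most two foods are used. Check each candidate.
avocado only: max(32/2, 1.4/0.4) = 16 servings → $34.40.
orange only: max(32/2, 1.4/0.3) = 16 servings → $6.40.
milk only: max(32/7, 1.4/0.1) = 14 servings → $3.50.
cottage cheese only: max(32/13, 1.4/0.4) = 3.5 servings → $3.67.
avocado + orange with both targets exact would need a negative amount; discard.
avocado + milk with both tight: 2.538 servings and 3.846 servings → $6.42.
avocado + cottage cheese with both tight: 1.227 servings and 2.273 servings → $5.03.
orange + milk with both tight: 3.474 servings and 3.579 servings → $2.28.
orange + cottage cheese with both tight: 1.742 servings and 2.194 servings → $3.00.
milk + cottage cheese: the both-tight solution has a negative serving — not a feasible corner.
So the least-cost plan costs $2.28.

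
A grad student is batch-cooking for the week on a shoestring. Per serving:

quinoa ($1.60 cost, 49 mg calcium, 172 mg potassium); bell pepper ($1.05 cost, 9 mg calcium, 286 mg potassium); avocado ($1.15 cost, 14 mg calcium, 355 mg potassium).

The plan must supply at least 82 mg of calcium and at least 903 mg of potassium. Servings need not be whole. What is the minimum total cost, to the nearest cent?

$4.07

Check every corner: each single food scaled to meet both minima, and each pair solved so both constraints bind.
quinoa only: max(82/49, 903/172) = 5.25 servings → $8.40.
bell pepper only: max(82/9, 903/286) = 9.111 servings → $9.57.
avocado only: max(82/14, 903/355) = 5.857 servings → $6.74.
quinoa + bell pepper with both tight: 1.229 servings and 2.418 servings → $4.51.
quinoa + avocado with both tight: 1.099 servings and 2.011 servings → $4.07.
bell pepper + avocado: intersection lies outside the first quadrant.
The minimum over all feasible corners is $4.07.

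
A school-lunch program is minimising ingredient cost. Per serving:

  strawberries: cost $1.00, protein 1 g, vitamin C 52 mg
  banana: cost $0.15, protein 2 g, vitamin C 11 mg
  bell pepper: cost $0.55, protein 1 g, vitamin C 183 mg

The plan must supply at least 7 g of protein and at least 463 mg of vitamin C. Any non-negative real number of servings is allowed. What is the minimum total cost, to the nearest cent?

$1.66

A basic optimal solution has at most two foods positive. Try each food alone and each pair with both targets met exactly.
strawberries only: max(7/1, 463/52) = 8.904 servings → $8.90.
banana only: max(7/2, 463/11) = 42.09 servings → $6.31.
bell pepper only: max(7/1, 463/183) = 7 servings → $3.85.
strawberries + banana: the both-tight solution has a negative serving — not a feasible corner.
strawberries + bell pepper with both tight: 6.244 servings and 0.7557 servings → $6.66.
banana + bell pepper with both tight: 2.304 servings and 2.392 servings → $1.66.
The minimum over all feasible corners is $1.66.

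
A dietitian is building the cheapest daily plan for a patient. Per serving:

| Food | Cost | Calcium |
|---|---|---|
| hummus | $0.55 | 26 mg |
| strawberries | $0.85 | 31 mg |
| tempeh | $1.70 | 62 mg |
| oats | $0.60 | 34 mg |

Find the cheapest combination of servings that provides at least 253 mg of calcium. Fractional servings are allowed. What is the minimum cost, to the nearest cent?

$4.46

Cost per mg of calcium: oats $0.0176, hummus $0.0212, strawberries $0.0274, tempeh $0.0274.
With no serving limits, use only oats: 253 mg / 34 mg = 7.441 servings × $0.60 = $4.46.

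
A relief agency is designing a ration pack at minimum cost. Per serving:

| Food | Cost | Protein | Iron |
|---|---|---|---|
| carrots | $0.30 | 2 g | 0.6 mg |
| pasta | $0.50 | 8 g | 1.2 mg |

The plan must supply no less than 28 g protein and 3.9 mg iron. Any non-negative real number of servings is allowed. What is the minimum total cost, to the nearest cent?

This is a tiny linear program; its minimum lies at a vertex of the feasible set. List the vertices and price them.
carrots only: max(28/2, 3.9/0.6) = 14 servings → $4.20.
pasta only: max(28/8, 3.9/1.2) = 3.5 servings → $1.75.
carrots + pasta: intersection lies outside the first quadrant.
So the least-cost plan costs $1.75.

$1.75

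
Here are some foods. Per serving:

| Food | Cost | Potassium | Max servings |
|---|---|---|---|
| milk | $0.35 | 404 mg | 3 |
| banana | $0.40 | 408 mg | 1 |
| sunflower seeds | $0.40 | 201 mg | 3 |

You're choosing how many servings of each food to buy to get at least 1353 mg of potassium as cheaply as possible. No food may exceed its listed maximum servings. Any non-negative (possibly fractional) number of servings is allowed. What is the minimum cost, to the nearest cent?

$1.19

Cost per mg of potassium: milk $0.0009, banana $0.0010, sunflower seeds $0.0020.
Take 3 servings of milk: +1212.0 mg potassium for $1.05 (total $1.05, still need 141.0 mg).
Take 0.3456 servings of banana: +141.0 mg potassium for $0.14 (total $1.19, still need 0.0 mg).
Greedy by cheapest-per-mg is optimal for a single linear constraint, so the minimum cost is $1.19.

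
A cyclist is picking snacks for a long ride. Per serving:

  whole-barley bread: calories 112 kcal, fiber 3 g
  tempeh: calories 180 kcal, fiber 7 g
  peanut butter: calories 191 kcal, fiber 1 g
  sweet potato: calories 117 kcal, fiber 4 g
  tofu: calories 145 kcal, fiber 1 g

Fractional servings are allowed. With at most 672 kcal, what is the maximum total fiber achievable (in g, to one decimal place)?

Fiber per kcal: tempeh 0.03889, sweet potato 0.03419, whole-barley bread 0.02679, tofu 0.006897, peanut butter 0.005236.
With no serving limits, spend the whole calories allowance on tempeh: 672 kcal / 180 kcal × 7 g = 26.1 g.

26.1 g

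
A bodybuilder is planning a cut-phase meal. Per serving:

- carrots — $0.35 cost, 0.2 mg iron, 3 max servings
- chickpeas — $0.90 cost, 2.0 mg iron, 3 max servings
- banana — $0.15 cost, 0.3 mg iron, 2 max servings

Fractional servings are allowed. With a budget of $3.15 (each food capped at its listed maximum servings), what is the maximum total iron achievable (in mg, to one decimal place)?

6.7 mg

Iron per dollar: chickpeas 2.222, banana 2, carrots 0.5714.
Take 3 servings of chickpeas: spends $2.70, +6.0 mg iron (running total 6.0 mg).
Take 2 servings of banana: spends $0.30, +0.6 mg iron (running total 6.6 mg).
Take 0.4286 servings of carrots: spends $0.15, +0.1 mg iron (running total 6.7 mg).
Filling greedily by iron-per-dollar is optimal for one linear limit, giving 6.7 mg.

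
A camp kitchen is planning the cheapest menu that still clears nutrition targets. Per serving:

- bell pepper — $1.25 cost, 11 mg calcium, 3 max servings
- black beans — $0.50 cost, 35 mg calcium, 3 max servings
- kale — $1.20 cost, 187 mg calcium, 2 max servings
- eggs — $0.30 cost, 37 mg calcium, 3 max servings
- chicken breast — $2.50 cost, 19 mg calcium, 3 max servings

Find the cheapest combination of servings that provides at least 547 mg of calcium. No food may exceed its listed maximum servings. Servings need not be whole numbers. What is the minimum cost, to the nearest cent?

Cost per mg of calcium: kale $0.0064, eggs $0.0081, black beans $0.0143, bell pepper $0.1136, chicken breast $0.1316.
Take 2 servings of kale: +374.0 mg calcium for $2.40 (total $2.40, still need 173.0 mg).
Take 3 servings of eggs: +111.0 mg calcium for $0.90 (total $3.30, still need 62.0 mg).
Take 1.771 servings of black beans: +62.0 mg calcium for $0.89 (total $4.19, still need 0.0 mg).
Greedy by cheapest-per-mg is optimal for a single linear constraint, so the minimum cost is $4.19.

$4.19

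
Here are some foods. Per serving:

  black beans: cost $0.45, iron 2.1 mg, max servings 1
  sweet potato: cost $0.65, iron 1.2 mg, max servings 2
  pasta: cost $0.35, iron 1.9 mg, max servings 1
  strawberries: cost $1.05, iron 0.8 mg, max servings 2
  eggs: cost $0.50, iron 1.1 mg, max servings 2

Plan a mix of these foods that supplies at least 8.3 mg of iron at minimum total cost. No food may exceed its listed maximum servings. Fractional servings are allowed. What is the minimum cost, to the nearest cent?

$2.94

Cost per mg of iron: pasta $0.1842, black beans $0.2143, eggs $0.4545, sweet potato $0.5417, strawberries $1.3125.
Take 1 serving of pasta: +1.9 mg iron for $0.35 (total $0.35, still need 6.4 mg).
Take 1 serving of black beans: +2.1 mg iron for $0.45 (total $0.80, still need 4.3 mg).
Take 2 servings of eggs: +2.2 mg iron for $1.00 (total $1.80, still need 2.1 mg).
Take 1.75 servings of sweet potato: +2.1 mg iron for $1.14 (total $2.94, still need 0.0 mg).
Filling from the cheapest source first is optimal under one linear minimum: $2.94.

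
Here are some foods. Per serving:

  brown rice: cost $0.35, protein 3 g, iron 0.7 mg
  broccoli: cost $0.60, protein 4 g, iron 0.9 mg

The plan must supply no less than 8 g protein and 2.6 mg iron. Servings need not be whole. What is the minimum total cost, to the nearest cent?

This is a tiny linear program; its minimum lies at a vertex of the feasible set. List the vertices and price them.
brown rice only: max(8/3, 2.6/0.7) = 3.714 servings → $1.30.
broccoli only: max(8/4, 2.6/0.9) = 2.889 servings → $1.73.
brown rice + broccoli with both targets exact would need a negative amount; discard.
Cheapest feasible corner: $1.30.

$1.30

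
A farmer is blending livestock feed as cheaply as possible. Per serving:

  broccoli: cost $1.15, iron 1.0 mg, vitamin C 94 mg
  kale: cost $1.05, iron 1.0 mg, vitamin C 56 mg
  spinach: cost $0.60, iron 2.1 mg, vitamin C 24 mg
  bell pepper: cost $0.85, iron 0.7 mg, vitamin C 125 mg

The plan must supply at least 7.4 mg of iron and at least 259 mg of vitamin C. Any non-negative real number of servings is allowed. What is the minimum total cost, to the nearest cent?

This is a tiny linear program; its minimum lies at a vertex of the feasible set. List the vertices and price them.
broccoli only: max(7.4/1.0, 259/94) = 7.4 servings → $8.51.
kale only: max(7.4/1.0, 259/56) = 7.4 servings → $7.77.
spinach only: max(7.4/2.1, 259/24) = 10.79 servings → $6.47.
bell pepper only: max(7.4/0.7, 259/125) = 10.57 servings → $8.99.
broccoli + kale: intersection lies outside the first quadrant.
broccoli + spinach with both tight: 2.112 servings and 2.518 servings → $3.94.
broccoli + bell pepper: the both-tight solution has a negative serving — not a feasible corner.
kale + spinach with both tight: 3.913 servings and 1.66 servings → $5.11.
kale + bell pepper with both targets exact would need a negative amount; discard.
spinach + bell pepper with both tight: 3.027 servings and 1.491 servings → $3.08.
So the least-cost plan costs $3.08.

$3.08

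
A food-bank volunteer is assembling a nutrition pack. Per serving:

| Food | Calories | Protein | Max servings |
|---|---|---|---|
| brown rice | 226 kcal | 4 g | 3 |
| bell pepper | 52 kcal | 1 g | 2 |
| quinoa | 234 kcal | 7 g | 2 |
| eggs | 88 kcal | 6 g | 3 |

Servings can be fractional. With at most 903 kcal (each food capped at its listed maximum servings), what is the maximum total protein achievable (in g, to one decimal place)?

35.2 g

Protein per kcal: eggs 0.06818, quinoa 0.02991, bell pepper 0.01923, brown rice 0.0177.
Take 3 servings of eggs: uses 264 kcal, +18.0 g protein (running total 18.0 g).
Take 2 servings of quinoa: uses 468 kcal, +14.0 g protein (running total 32.0 g).
Take 2 servings of bell pepper: uses 104 kcal, +2.0 g protein (running total 34.0 g).
Take 0.2965 servings of brown rice: uses 67 kcal, +1.2 g protein (running total 35.2 g).
Greedy by best ratio exhausts the calories allowance optimally: 35.2 g.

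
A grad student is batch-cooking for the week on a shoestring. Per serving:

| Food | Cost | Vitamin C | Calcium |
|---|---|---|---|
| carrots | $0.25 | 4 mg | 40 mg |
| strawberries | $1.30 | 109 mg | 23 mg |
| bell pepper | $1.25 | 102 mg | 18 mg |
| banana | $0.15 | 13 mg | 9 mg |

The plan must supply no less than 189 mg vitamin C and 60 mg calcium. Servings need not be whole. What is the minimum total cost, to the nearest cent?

Minimising a linear cost over {vitamin C ≥ 189, calcium ≥ 60, servings ≥ 0} — the optimum is at a vertex, using one or two foods.
carrots only: max(189/4, 60/40) = 47.25 servings → $11.81.
strawberries only: max(189/109, 60/23) = 2.609 servings → $3.39.
bell pepper only: max(189/102, 60/18) = 3.333 servings → $4.17.
banana only: max(189/13, 60/9) = 14.54 servings → $2.18.
carrots + strawberries with both tight: 0.5138 servings and 1.715 servings → $2.36.
carrots + bell pepper with both tight: 0.6781 servings and 1.826 servings → $2.45.
carrots + banana: intersection lies outside the first quadrant.
strawberries + bell pepper: intersection lies outside the first quadrant.
strawberries + banana with both tight: 1.35 servings and 3.216 servings → $2.24.
bell pepper + banana with both tight: 1.346 servings and 3.974 servings → $2.28.
Cheapest feasible corner: $2.18.

$2.18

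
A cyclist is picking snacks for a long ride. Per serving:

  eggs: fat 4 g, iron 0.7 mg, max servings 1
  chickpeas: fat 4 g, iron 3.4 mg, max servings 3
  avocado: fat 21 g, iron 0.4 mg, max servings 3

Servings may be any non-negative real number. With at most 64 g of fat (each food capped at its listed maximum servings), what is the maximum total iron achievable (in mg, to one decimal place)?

Iron per g fat: chickpeas 0.85, eggs 0.175, avocado 0.01905.
Take 3 servings of chickpeas: uses 12 g fat, +10.2 mg iron (running total 10.2 mg).
Take 1 serving of eggs: uses 4 g fat, +0.7 mg iron (running total 10.9 mg).
Take 2.286 servings of avocado: uses 48 g fat, +0.9 mg iron (running total 11.8 mg).
Filling greedily by iron-per-g fat is optimal for one linear limit, giving 11.8 mg.

11.8 mg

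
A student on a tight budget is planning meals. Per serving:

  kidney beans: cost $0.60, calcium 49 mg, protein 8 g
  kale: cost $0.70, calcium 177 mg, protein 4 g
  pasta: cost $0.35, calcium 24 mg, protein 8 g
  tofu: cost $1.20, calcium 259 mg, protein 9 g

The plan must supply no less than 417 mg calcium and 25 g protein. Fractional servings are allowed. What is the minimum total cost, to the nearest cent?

For a min-cost LP with two ≥-constraints, a basic feasible solution has at most two positive variables.
kidney beans only: max(417/49, 25/8) = 8.51 servings → $5.11.
kale only: max(417/177, 25/4) = 6.25 servings → $4.38.
pasta only: max(417/24, 25/8) = 17.38 servings → $6.08.
tofu only: max(417/259, 25/9) = 2.778 servings → $3.33.
kidney beans + kale with both tight: 2.26 servings and 1.73 servings → $2.57.
kidney beans + pasta: intersection lies outside the first quadrant.
kidney beans + tofu with both tight: 1.669 servings and 1.294 servings → $2.55.
kale + pasta with both tight: 2.073 servings and 2.089 servings → $2.18.
kale + tofu: the both-tight solution has a negative serving — not a feasible corner.
pasta + tofu with both tight: 1.467 servings and 1.474 servings → $2.28.
So the least-cost plan costs $2.18.

$2.18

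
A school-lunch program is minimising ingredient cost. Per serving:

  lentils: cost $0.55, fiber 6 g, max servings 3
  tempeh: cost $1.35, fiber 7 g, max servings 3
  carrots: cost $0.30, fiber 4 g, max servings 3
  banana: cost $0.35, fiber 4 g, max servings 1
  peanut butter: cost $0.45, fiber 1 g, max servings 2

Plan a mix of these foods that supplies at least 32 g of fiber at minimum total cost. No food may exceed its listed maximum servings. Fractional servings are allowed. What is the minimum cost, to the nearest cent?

Cost per g of fiber: carrots $0.0750, banana $0.0875, lentils $0.0917, tempeh $0.1929, peanut butter $0.4500.
Take 3 servings of carrots: +12.0 g fiber for $0.90 (total $0.90, still need 20.0 g).
Take 1 serving of banana: +4.0 g fiber for $0.35 (total $1.25, still need 16.0 g).
Take 2.667 servings of lentils: +16.0 g fiber for $1.47 (total $2.72, still need 0.0 g).
Filling from the cheapest source first is optimal under one linear minimum: $2.72.

$2.72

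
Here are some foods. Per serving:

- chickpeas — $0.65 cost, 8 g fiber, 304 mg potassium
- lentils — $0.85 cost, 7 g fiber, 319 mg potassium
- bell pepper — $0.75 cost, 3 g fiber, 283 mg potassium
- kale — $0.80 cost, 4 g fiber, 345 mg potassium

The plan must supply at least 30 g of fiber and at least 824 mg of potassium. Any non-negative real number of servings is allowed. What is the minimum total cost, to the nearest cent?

Two binding constraints pin down two serving amounts, so the optimal mix uses at most two foods. The candidates are each food alone (scaled to the tighter of fiber/potassium) and each pair with both constraints tight.
chickpeas only: max(30/8, 824/304) = 3.75 servings → $2.44.
lentils only: max(30/7, 824/319) = 4.286 servings → $3.64.
bell pepper only: max(30/3, 824/283) = 10 servings → $7.50.
kale only: max(30/4, 824/345) = 7.5 servings → $6.00.
chickpeas + lentils with both targets exact would need a negative amount; discard.
chickpeas + bell pepper with both targets exact would need a negative amount; discard.
chickpeas + kale with both targets exact would need a negative amount; discard.
lentils + bell pepper: intersection lies outside the first quadrant.
lentils + kale with both targets exact would need a negative amount; discard.
bell pepper + kale: intersection lies outside the first quadrant.
So the least-cost plan costs $2.44.

$2.44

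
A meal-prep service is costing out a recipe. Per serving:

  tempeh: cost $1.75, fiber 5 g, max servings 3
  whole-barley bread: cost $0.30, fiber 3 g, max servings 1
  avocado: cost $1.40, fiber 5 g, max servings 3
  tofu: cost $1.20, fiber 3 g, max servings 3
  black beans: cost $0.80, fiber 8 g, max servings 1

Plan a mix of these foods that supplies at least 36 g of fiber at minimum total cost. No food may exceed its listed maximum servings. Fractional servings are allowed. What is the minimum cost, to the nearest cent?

$8.80

Cost per g of fiber: whole-barley bread $0.1000, black beans $0.1000, avocado $0.2800, tempeh $0.3500, tofu $0.4000.
Take 1 serving of whole-barley bread: +3.0 g fiber for $0.30 (total $0.30, still need 33.0 g).
Take 1 serving of black beans: +8.0 g fiber for $0.80 (total $1.10, still need 25.0 g).
Take 3 servings of avocado: +15.0 g fiber for $4.20 (total $5.30, still need 10.0 g).
Take 2 servings of tempeh: +10.0 g fiber for $3.50 (total $8.80, still need 0.0 g).
Filling from the cheapest source first is optimal under one linear minimum: $8.80.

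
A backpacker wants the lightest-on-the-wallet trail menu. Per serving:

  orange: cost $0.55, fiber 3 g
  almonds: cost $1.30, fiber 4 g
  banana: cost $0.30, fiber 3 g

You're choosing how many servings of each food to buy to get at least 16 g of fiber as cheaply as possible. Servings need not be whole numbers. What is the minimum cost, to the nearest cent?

$1.60

Cost per g of fiber: banana $0.1000, orange $0.1833, almonds $0.3250.
With no serving limits, use only banana: 16 g / 3 g = 5.333 servings × $0.30 = $1.60.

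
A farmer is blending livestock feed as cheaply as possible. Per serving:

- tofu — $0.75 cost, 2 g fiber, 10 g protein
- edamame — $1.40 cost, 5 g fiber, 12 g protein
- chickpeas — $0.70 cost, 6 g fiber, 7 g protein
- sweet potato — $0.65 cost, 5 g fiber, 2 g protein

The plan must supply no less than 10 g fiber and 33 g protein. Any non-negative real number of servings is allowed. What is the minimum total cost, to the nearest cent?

$2.60

With two linear requirements the optimum uses one or two foods; enumerate the corners.
tofu only: max(10/2, 33/10) = 5 servings → $3.75.
edamame only: max(10/5, 33/12) = 2.75 servings → $3.85.
chickpeas only: max(10/6, 33/7) = 4.714 servings → $3.30.
sweet potato only: max(10/5, 33/2) = 16.5 servings → $10.72.
tofu + edamame with both tight: 1.731 servings and 1.308 servings → $3.13.
tofu + chickpeas with both tight: 2.783 servings and 0.7391 servings → $2.60.
tofu + sweet potato with both tight: 3.152 servings and 0.7391 servings → $2.84.
edamame + chickpeas: intersection lies outside the first quadrant.
edamame + sweet potato: intersection lies outside the first quadrant.
chickpeas + sweet potato: intersection lies outside the first quadrant.
So the least-cost plan costs $2.60.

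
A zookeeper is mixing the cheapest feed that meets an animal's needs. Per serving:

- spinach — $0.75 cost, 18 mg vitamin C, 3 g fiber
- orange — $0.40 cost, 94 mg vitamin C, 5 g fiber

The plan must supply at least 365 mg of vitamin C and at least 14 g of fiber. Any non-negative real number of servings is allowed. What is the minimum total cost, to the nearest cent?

spinach only: max(365/18, 14/3) = 20.28 servings → $15.21.
orange only: max(365/94, 14/5) = 3.883 servings → $1.55.
spinach + orange: intersection lies outside the first quadrant.
The minimum over all feasible corners is $1.55.

$1.55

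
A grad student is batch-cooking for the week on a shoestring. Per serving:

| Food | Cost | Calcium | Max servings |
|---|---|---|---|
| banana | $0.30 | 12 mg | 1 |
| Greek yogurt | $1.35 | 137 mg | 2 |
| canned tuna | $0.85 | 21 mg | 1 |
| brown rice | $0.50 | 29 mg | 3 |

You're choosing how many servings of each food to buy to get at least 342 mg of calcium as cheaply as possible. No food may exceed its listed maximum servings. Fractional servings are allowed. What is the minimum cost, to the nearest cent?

Cost per mg of calcium: Greek yogurt $0.0099, brown rice $0.0172, banana $0.0250, canned tuna $0.0405.
Take 2 servings of Greek yogurt: +274.0 mg calcium for $2.70 (total $2.70, still need 68.0 mg).
Take 2.345 servings of brown rice: +68.0 mg calcium for $1.17 (total $3.87, still need 0.0 mg).
Filling from the cheapest source first is optimal under one linear minimum: $3.87.

$3.87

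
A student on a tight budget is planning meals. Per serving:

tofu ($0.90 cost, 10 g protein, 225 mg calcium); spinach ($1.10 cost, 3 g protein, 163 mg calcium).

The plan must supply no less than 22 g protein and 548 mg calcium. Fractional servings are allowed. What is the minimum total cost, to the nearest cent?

$2.19

Check every corner: each single food scaled to meet both minima, and each pair solved so both constraints bind.
tofu only: max(22/10, 548/225) = 2.436 servings → $2.19.
spinach only: max(22/3, 548/163) = 7.333 servings → $8.07.
tofu + spinach with both tight: 2.034 servings and 0.555 servings → $2.44.
Cheapest feasible corner: $2.19.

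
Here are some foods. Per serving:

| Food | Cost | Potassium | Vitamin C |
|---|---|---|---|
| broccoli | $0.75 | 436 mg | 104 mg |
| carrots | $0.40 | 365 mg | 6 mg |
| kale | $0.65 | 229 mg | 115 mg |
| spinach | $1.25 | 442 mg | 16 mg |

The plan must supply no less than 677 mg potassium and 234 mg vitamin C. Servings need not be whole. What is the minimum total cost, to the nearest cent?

Two binding constraints pin down two serving amounts, so the optimal mix uses at most two foods. The candidates are each food alone (scaled to the tighter of potassium/vitamin C) and each pair with both constraints tight.
broccoli only: max(677/436, 234/104) = 2.25 servings → $1.69.
carrots only: max(677/365, 234/6) = 39 servings → $15.60.
kale only: max(677/229, 234/115) = 2.956 servings → $1.92.
spinach only: max(677/442, 234/16) = 14.62 servings → $18.28.
broccoli + carrots: the both-tight solution has a negative serving — not a feasible corner.
broccoli + kale with both tight: 0.9219 servings and 1.201 servings → $1.47.
broccoli + spinach with both targets exact would need a negative amount; discard.
carrots + kale with both tight: 0.5977 servings and 2.004 servings → $1.54.
carrots + spinach: the both-tight solution has a negative serving — not a feasible corner.
kale + spinach with both tight: 1.963 servings and 0.5145 servings → $1.92.
The minimum over all feasible corners is $1.47.

$1.47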